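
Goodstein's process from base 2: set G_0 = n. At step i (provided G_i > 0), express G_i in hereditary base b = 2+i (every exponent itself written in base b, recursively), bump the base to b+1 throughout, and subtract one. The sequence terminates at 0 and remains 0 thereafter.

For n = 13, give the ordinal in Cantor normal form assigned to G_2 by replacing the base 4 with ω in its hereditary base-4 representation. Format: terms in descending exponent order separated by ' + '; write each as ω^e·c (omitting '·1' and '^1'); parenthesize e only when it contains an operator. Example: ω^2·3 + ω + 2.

base 2: 13 = 2^(2 + 1) + 2^2 + 1; at 3: 3^(3 + 1) + 3^3 + 1 = 109; next = 108
base 3: 108 = 3^(3 + 1) + 3^3; at 4: 4^(4 + 1) + 4^4 = 1280; next = 1279
base 4: 1279 = 4^(4 + 1) + 3·4^3 + 3·4^2 + 3·4 + 3; at 5: 5^(5 + 1) + 3·5^3 + 3·5^2 + 3·5 + 3 = 16093; next = 16092

ω^(ω + 1) + ω^3·3 + ω^2·3 + ω·3 + 3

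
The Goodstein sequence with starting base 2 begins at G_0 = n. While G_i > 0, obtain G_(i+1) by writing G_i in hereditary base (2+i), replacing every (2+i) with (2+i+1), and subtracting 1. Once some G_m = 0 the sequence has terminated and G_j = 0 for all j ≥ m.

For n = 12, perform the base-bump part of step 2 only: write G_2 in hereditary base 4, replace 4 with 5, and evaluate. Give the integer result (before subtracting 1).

step 0: 12 = 2^(2 + 1) + 2^2; sub 3 for 2: 3^(3 + 1) + 3^3; = 108; G_1 = 108−1 = 107
step 1: 107 = 3^(3 + 1) + 2·3^2 + 2·3 + 2; sub 4 for 3: 4^(4 + 1) + 2·4^2 + 2·4 + 2; = 1066; G_2 = 1066−1 = 1065
step 2: 1065 = 4^(4 + 1) + 2·4^2 + 2·4 + 1; sub 5 for 4: 5^(5 + 1) + 2·5^2 + 2·5 + 1; = 15686; G_3 = 15686−1 = 15685

15686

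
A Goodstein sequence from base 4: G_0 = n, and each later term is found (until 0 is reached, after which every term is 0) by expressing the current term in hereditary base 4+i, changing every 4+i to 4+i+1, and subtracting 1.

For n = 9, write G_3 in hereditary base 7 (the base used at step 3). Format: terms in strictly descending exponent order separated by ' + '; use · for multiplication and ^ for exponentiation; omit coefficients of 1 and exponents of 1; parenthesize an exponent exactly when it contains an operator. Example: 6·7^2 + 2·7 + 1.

G_0=9  [base 4] 2·4 + 1  →[4↦5]→  2·5 + 1 = 11  −1 ⇒ G_1=10
G_1=10  [base 5] 2·5  →[5↦6]→  2·6 = 12  −1 ⇒ G_2=11
G_2=11  [base 6] 6 + 5  →[6↦7]→  7 + 5 = 12  −1 ⇒ G_3=11
G_3=11  [base 7] 7 + 4  →[7↦8]→  8 + 4 = 12  −1 ⇒ G_4=11

7 + 4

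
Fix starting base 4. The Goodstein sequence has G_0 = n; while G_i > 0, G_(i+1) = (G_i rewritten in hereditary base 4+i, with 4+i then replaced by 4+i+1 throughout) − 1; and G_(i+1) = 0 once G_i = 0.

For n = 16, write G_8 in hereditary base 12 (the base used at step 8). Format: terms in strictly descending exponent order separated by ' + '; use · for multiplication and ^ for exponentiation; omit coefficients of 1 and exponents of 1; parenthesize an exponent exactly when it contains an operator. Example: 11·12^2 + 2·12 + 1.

3·12 + 7

[0] 16 ≡ 4^2 (base 4). Lift 5: 25. −1: 24.
[1] 24 ≡ 4·5 + 4 (base 5). Lift 6: 28. −1: 27.
[2] 27 ≡ 4·6 + 3 (base 6). Lift 7: 31. −1: 30.
[3] 30 ≡ 4·7 + 2 (base 7). Lift 8: 34. −1: 33.
[4] 33 ≡ 4·8 + 1 (base 8). Lift 9: 37. −1: 36.
[5] 36 ≡ 4·9 (base 9). Lift 10: 40. −1: 39.
[6] 39 ≡ 3·10 + 9 (base 10). Lift 11: 42. −1: 41.
[7] 41 ≡ 3·11 + 8 (base 11). Lift 12: 44. −1: 43.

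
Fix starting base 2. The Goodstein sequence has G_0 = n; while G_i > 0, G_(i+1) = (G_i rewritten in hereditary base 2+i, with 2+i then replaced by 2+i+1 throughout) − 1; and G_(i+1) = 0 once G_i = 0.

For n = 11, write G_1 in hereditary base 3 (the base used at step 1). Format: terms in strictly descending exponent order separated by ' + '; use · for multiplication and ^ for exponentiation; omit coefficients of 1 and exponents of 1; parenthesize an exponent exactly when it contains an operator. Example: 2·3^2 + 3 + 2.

3^(3 + 1) + 3

base 2: 11 = 2^(2 + 1) + 2 + 1; at 3: 3^(3 + 1) + 3 + 1 = 85; next = 84
base 3: 84 = 3^(3 + 1) + 3; at 4: 4^(4 + 1) + 4 = 1028; next = 1027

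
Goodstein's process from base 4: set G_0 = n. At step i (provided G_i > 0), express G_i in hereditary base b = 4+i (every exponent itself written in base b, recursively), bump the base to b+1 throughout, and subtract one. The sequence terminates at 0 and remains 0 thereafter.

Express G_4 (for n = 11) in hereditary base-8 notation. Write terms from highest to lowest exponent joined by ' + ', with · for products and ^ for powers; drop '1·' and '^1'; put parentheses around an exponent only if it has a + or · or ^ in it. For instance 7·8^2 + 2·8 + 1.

11 —HB4→ 2·4 + 3 —bump→ 2·5 + 3 = 13 —(−1)→ 12
12 —HB5→ 2·5 + 2 —bump→ 2·6 + 2 = 14 —(−1)→ 13
13 —HB6→ 2·6 + 1 —bump→ 2·7 + 1 = 15 —(−1)→ 14
14 —HB7→ 2·7 —bump→ 2·8 = 16 —(−1)→ 15
15 —HB8→ 8 + 7 —bump→ 9 + 7 = 16 —(−1)→ 15

8 + 7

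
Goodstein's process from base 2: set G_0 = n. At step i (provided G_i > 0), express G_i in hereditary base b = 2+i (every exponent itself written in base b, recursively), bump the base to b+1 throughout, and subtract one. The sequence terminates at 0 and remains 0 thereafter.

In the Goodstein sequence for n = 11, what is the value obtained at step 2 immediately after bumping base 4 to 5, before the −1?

step 0: 11 = 2^(2 + 1) + 2 + 1; sub 3 for 2: 3^(3 + 1) + 3 + 1; = 85; G_1 = 85−1 = 84
step 1: 84 = 3^(3 + 1) + 3; sub 4 for 3: 4^(4 + 1) + 4; = 1028; G_2 = 1028−1 = 1027
step 2: 1027 = 4^(4 + 1) + 3; sub 5 for 4: 5^(5 + 1) + 3; = 15628; G_3 = 15628−1 = 15627

15628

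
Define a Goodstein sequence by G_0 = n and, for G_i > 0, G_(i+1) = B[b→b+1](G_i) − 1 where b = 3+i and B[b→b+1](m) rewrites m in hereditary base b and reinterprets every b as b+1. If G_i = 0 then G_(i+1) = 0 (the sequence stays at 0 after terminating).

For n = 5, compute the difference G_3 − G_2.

G_0 = 5. HB_3(5) = 3 + 2. Bump = 6. G_1 = 5.
G_1 = 5. HB_4(5) = 4 + 1. Bump = 6. G_2 = 5.
G_2 = 5. HB_5(5) = 5. Bump = 6. G_3 = 5.

0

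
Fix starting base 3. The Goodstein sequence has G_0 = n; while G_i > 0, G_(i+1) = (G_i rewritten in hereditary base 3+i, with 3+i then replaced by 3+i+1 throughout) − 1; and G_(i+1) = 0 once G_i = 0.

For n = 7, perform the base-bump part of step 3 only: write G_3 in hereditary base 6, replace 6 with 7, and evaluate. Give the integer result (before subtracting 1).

10

base 3: 7 = 2·3 + 1; at 4: 2·4 + 1 = 9; next = 8
base 4: 8 = 2·4; at 5: 2·5 = 10; next = 9
base 5: 9 = 5 + 4; at 6: 6 + 4 = 10; next = 9
base 6: 9 = 6 + 3; at 7: 7 + 3 = 10; next = 9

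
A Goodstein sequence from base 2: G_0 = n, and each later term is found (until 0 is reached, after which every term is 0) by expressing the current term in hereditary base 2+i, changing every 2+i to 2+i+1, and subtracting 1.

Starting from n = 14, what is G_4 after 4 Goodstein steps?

326591

14 —HB2→ 2^(2 + 1) + 2^2 + 2 —bump→ 3^(3 + 1) + 3^3 + 3 = 111 —(−1)→ 110
110 —HB3→ 3^(3 + 1) + 3^3 + 2 —bump→ 4^(4 + 1) + 4^4 + 2 = 1282 —(−1)→ 1281
1281 —HB4→ 4^(4 + 1) + 4^4 + 1 —bump→ 5^(5 + 1) + 5^5 + 1 = 18751 —(−1)→ 18750
18750 —HB5→ 5^(5 + 1) + 5^5 —bump→ 6^(6 + 1) + 6^6 = 326592 —(−1)→ 326591
326591 —HB6→ 6^(6 + 1) + 5·6^5 + 5·6^4 + 5·6^3 + 5·6^2 + 5·6 + 5 —bump→ 7^(7 + 1) + 5·7^5 + 5·7^4 + 5·7^3 + 5·7^2 + 5·7 + 5 = 5862841 —(−1)→ 5862840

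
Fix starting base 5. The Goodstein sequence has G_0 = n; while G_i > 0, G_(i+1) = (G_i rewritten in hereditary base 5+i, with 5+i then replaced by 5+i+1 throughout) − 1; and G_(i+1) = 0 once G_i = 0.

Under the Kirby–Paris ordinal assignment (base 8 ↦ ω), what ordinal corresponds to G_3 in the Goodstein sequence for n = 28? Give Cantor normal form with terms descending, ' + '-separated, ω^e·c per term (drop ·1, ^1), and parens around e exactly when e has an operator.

step 0: 28 = 5^2 + 3; sub 6 for 5: 6^2 + 3; = 39; G_1 = 39−1 = 38
step 1: 38 = 6^2 + 2; sub 7 for 6: 7^2 + 2; = 51; G_2 = 51−1 = 50
step 2: 50 = 7^2 + 1; sub 8 for 7: 8^2 + 1; = 65; G_3 = 65−1 = 64
step 3: 64 = 8^2; sub 9 for 8: 9^2; = 81; G_4 = 81−1 = 80

ω^2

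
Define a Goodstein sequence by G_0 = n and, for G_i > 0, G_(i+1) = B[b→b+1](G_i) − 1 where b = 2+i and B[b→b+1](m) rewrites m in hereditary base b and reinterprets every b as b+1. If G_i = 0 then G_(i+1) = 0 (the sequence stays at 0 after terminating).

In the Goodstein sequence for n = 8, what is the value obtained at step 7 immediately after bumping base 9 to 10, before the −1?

20000000212

base 2: 8 = 2^(2 + 1); at 3: 3^(3 + 1) = 81; next = 80
base 3: 80 = 2·3^3 + 2·3^2 + 2·3 + 2; at 4: 2·4^4 + 2·4^2 + 2·4 + 2 = 554; next = 553
base 4: 553 = 2·4^4 + 2·4^2 + 2·4 + 1; at 5: 2·5^5 + 2·5^2 + 2·5 + 1 = 6311; next = 6310
base 5: 6310 = 2·5^5 + 2·5^2 + 2·5; at 6: 2·6^6 + 2·6^2 + 2·6 = 93396; next = 93395
base 6: 93395 = 2·6^6 + 2·6^2 + 6 + 5; at 7: 2·7^7 + 2·7^2 + 7 + 5 = 1647196; next = 1647195
base 7: 1647195 = 2·7^7 + 2·7^2 + 7 + 4; at 8: 2·8^8 + 2·8^2 + 8 + 4 = 33554572; next = 33554571
base 8: 33554571 = 2·8^8 + 2·8^2 + 8 + 3; at 9: 2·9^9 + 2·9^2 + 9 + 3 = 774841152; next = 774841151
base 9: 774841151 = 2·9^9 + 2·9^2 + 9 + 2; at 10: 2·10^10 + 2·10^2 + 10 + 2 = 20000000212; next = 20000000211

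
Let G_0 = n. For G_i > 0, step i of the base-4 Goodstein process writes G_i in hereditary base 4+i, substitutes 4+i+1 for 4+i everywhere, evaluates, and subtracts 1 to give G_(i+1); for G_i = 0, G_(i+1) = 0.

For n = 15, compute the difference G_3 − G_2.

base 4: 15 = 3·4 + 3; at 5: 3·5 + 3 = 18; next = 17
base 5: 17 = 3·5 + 2; at 6: 3·6 + 2 = 20; next = 19
base 6: 19 = 3·6 + 1; at 7: 3·7 + 1 = 22; next = 21

2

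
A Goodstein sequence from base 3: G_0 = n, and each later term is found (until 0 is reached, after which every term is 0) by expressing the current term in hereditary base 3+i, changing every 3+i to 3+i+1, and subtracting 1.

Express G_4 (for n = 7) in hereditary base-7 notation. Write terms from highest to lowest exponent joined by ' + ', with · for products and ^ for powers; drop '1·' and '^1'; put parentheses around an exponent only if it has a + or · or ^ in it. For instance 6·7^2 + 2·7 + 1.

G_0 = 7. HB_3(7) = 2·3 + 1. Bump = 9. G_1 = 8.
G_1 = 8. HB_4(8) = 2·4. Bump = 10. G_2 = 9.
G_2 = 9. HB_5(9) = 5 + 4. Bump = 10. G_3 = 9.
G_3 = 9. HB_6(9) = 6 + 3. Bump = 10. G_4 = 9.
G_4 = 9. HB_7(9) = 7 + 2. Bump = 10. G_5 = 9.

7 + 2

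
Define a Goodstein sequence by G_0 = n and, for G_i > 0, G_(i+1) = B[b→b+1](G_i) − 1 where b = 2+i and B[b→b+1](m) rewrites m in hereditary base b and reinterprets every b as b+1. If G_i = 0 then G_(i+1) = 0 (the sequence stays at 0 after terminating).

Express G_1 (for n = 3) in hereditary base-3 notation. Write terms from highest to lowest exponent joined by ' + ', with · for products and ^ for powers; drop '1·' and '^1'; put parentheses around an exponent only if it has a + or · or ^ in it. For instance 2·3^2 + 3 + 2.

(0) 3|_2 = 2 + 1 ↦ 3 + 1|_3 = 4 ⇒ 3
(1) 3|_3 = 3 ↦ 4|_4 = 4 ⇒ 3

3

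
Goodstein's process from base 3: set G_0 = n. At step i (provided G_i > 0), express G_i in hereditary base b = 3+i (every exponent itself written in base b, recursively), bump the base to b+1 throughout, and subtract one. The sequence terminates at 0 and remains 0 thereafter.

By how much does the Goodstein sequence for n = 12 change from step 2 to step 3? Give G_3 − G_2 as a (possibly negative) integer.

10

12 —HB3→ 3^2 + 3 —bump→ 4^2 + 4 = 20 —(−1)→ 19
19 —HB4→ 4^2 + 3 —bump→ 5^2 + 3 = 28 —(−1)→ 27
27 —HB5→ 5^2 + 2 —bump→ 6^2 + 2 = 38 —(−1)→ 37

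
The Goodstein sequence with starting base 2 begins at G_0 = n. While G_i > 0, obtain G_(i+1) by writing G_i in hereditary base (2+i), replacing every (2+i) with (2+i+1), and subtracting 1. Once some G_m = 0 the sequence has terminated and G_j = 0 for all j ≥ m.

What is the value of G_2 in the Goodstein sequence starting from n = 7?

259

step 0: 7 = 2^2 + 2 + 1; sub 3 for 2: 3^3 + 3 + 1; = 31; G_1 = 31−1 = 30
step 1: 30 = 3^3 + 3; sub 4 for 3: 4^4 + 4; = 260; G_2 = 260−1 = 259
step 2: 259 = 4^4 + 3; sub 5 for 4: 5^5 + 3; = 3128; G_3 = 3128−1 = 3127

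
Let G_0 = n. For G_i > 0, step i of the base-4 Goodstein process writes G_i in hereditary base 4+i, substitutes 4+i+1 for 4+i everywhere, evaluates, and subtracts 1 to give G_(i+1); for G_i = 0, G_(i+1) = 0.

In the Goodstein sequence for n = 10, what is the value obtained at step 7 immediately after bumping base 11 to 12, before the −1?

14

(0) 10|_4 = 2·4 + 2 ↦ 2·5 + 2|_5 = 12 ⇒ 11
(1) 11|_5 = 2·5 + 1 ↦ 2·6 + 1|_6 = 13 ⇒ 12
(2) 12|_6 = 2·6 ↦ 2·7|_7 = 14 ⇒ 13
(3) 13|_7 = 7 + 6 ↦ 8 + 6|_8 = 14 ⇒ 13
(4) 13|_8 = 8 + 5 ↦ 9 + 5|_9 = 14 ⇒ 13
(5) 13|_9 = 9 + 4 ↦ 10 + 4|_10 = 14 ⇒ 13
(6) 13|_10 = 10 + 3 ↦ 11 + 3|_11 = 14 ⇒ 13
(7) 13|_11 = 11 + 2 ↦ 12 + 2|_12 = 14 ⇒ 13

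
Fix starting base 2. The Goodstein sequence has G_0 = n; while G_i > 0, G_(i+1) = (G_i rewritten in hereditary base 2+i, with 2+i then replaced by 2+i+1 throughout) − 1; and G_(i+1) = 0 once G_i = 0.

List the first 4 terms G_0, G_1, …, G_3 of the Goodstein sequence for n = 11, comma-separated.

11, 84, 1027, 15627

base 2: 11 = 2^(2 + 1) + 2 + 1; at 3: 3^(3 + 1) + 3 + 1 = 85; next = 84
base 3: 84 = 3^(3 + 1) + 3; at 4: 4^(4 + 1) + 4 = 1028; next = 1027
base 4: 1027 = 4^(4 + 1) + 3; at 5: 5^(5 + 1) + 3 = 15628; next = 15627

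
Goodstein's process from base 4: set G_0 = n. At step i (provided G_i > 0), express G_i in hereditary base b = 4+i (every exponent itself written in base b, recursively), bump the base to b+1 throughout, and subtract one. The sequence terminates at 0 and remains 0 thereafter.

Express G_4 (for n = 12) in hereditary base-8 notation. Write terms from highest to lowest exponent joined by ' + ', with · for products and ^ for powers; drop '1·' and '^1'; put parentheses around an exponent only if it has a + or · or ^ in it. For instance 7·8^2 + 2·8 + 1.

G_0=12  [base 4] 3·4  →[4↦5]→  3·5 = 15  −1 ⇒ G_1=14
G_1=14  [base 5] 2·5 + 4  →[5↦6]→  2·6 + 4 = 16  −1 ⇒ G_2=15
G_2=15  [base 6] 2·6 + 3  →[6↦7]→  2·7 + 3 = 17  −1 ⇒ G_3=16
G_3=16  [base 7] 2·7 + 2  →[7↦8]→  2·8 + 2 = 18  −1 ⇒ G_4=17
G_4=17  [base 8] 2·8 + 1  →[8↦9]→  2·9 + 1 = 19  −1 ⇒ G_5=18

2·8 + 1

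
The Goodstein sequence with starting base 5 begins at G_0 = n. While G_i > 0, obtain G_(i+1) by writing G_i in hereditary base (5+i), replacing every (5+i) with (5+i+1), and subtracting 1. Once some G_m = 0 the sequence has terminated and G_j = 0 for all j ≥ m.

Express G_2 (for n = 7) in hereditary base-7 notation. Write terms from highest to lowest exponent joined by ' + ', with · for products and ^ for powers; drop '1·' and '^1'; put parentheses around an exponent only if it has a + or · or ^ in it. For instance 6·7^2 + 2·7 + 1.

(0) 7|_5 = 5 + 2 ↦ 6 + 2|_6 = 8 ⇒ 7
(1) 7|_6 = 6 + 1 ↦ 7 + 1|_7 = 8 ⇒ 7
(2) 7|_7 = 7 ↦ 8|_8 = 8 ⇒ 7

7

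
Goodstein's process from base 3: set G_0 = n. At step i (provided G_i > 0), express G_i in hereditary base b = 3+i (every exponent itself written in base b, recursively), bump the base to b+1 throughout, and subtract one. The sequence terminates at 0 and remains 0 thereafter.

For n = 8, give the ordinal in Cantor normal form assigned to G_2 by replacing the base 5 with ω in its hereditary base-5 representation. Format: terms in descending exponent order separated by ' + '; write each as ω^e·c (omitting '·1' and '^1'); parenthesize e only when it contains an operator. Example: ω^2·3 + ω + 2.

ω·2

step 0: 8 = 2·3 + 2; sub 4 for 3: 2·4 + 2; = 10; G_1 = 10−1 = 9
step 1: 9 = 2·4 + 1; sub 5 for 4: 2·5 + 1; = 11; G_2 = 11−1 = 10
step 2: 10 = 2·5; sub 6 for 5: 2·6; = 12; G_3 = 12−1 = 11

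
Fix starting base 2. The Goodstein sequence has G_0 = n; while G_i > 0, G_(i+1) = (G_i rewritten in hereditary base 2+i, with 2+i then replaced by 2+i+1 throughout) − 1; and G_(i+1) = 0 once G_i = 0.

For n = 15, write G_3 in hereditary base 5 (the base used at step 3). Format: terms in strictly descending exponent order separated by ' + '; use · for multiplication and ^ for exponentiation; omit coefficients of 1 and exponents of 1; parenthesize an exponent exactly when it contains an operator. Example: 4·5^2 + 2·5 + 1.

step 0: 15 = 2^(2 + 1) + 2^2 + 2 + 1; sub 3 for 2: 3^(3 + 1) + 3^3 + 3 + 1; = 112; G_1 = 112−1 = 111
step 1: 111 = 3^(3 + 1) + 3^3 + 3; sub 4 for 3: 4^(4 + 1) + 4^4 + 4; = 1284; G_2 = 1284−1 = 1283
step 2: 1283 = 4^(4 + 1) + 4^4 + 3; sub 5 for 4: 5^(5 + 1) + 5^5 + 3; = 18753; G_3 = 18753−1 = 18752
step 3: 18752 = 5^(5 + 1) + 5^5 + 2; sub 6 for 5: 6^(6 + 1) + 6^6 + 2; = 326594; G_4 = 326594−1 = 326593

5^(5 + 1) + 5^5 + 2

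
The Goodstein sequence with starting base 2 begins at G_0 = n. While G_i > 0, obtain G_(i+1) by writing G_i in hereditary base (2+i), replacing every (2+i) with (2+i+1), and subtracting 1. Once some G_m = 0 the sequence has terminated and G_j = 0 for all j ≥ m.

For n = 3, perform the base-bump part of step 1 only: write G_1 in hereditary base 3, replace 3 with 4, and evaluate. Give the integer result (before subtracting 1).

4

step 0: 3 = 2 + 1; sub 3 for 2: 3 + 1; = 4; G_1 = 4−1 = 3
step 1: 3 = 3; sub 4 for 3: 4; = 4; G_2 = 4−1 = 3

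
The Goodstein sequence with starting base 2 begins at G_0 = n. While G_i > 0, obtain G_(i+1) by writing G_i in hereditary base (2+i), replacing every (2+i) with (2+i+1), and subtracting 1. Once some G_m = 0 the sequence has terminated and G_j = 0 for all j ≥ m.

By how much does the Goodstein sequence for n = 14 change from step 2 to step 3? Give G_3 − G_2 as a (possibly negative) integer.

i=0: 14 = 2^(2 + 1) + 2^2 + 2 (b=2); 2→3: 3^(3 + 1) + 3^3 + 3 = 111; 111−1 = 110
i=1: 110 = 3^(3 + 1) + 3^3 + 2 (b=3); 3→4: 4^(4 + 1) + 4^4 + 2 = 1282; 1282−1 = 1281
i=2: 1281 = 4^(4 + 1) + 4^4 + 1 (b=4); 4→5: 5^(5 + 1) + 5^5 + 1 = 18751; 18751−1 = 18750

17469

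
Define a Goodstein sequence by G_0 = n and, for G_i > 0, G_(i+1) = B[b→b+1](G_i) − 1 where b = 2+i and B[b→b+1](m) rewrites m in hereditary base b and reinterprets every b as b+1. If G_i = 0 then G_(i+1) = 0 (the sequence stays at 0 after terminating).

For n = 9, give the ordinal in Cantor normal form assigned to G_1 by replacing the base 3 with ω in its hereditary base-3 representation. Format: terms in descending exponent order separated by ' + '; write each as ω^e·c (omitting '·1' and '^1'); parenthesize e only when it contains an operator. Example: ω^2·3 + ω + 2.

[0] 9 ≡ 2^(2 + 1) + 1 (base 2). Lift 3: 82. −1: 81.
[1] 81 ≡ 3^(3 + 1) (base 3). Lift 4: 1024. −1: 1023.

ω^(ω + 1)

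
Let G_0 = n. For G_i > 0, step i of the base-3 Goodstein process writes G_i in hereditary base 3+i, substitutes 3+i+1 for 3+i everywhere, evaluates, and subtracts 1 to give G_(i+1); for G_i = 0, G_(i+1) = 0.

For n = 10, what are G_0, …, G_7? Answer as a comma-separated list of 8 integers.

[0] 10 ≡ 3^2 + 1 (base 3). Lift 4: 17. −1: 16.
[1] 16 ≡ 4^2 (base 4). Lift 5: 25. −1: 24.
[2] 24 ≡ 4·5 + 4 (base 5). Lift 6: 28. −1: 27.
[3] 27 ≡ 4·6 + 3 (base 6). Lift 7: 31. −1: 30.
[4] 30 ≡ 4·7 + 2 (base 7). Lift 8: 34. −1: 33.
[5] 33 ≡ 4·8 + 1 (base 8). Lift 9: 37. −1: 36.
[6] 36 ≡ 4·9 (base 9). Lift 10: 40. −1: 39.

10, 16, 24, 27, 30, 33, 36, 39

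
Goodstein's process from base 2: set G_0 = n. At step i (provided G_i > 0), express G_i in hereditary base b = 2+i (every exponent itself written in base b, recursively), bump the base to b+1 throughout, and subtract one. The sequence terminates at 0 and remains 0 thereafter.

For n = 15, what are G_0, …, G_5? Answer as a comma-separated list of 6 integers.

i=0: 15 = 2^(2 + 1) + 2^2 + 2 + 1 (b=2); 2→3: 3^(3 + 1) + 3^3 + 3 + 1 = 112; 112−1 = 111
i=1: 111 = 3^(3 + 1) + 3^3 + 3 (b=3); 3→4: 4^(4 + 1) + 4^4 + 4 = 1284; 1284−1 = 1283
i=2: 1283 = 4^(4 + 1) + 4^4 + 3 (b=4); 4→5: 5^(5 + 1) + 5^5 + 3 = 18753; 18753−1 = 18752
i=3: 18752 = 5^(5 + 1) + 5^5 + 2 (b=5); 5→6: 6^(6 + 1) + 6^6 + 2 = 326594; 326594−1 = 326593
i=4: 326593 = 6^(6 + 1) + 6^6 + 1 (b=6); 6→7: 7^(7 + 1) + 7^7 + 1 = 6588345; 6588345−1 = 6588344

15, 111, 1283, 18752, 326593, 6588344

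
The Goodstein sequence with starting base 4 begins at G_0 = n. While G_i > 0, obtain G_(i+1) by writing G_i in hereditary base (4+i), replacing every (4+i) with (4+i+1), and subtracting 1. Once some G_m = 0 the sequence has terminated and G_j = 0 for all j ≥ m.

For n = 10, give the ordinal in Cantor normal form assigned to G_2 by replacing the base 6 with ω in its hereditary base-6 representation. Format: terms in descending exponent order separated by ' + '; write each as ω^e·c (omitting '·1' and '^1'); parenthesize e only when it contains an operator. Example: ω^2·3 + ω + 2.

ω·2

i=0: 10 = 2·4 + 2 (b=4); 4→5: 2·5 + 2 = 12; 12−1 = 11
i=1: 11 = 2·5 + 1 (b=5); 5→6: 2·6 + 1 = 13; 13−1 = 12
i=2: 12 = 2·6 (b=6); 6→7: 2·7 = 14; 14−1 = 13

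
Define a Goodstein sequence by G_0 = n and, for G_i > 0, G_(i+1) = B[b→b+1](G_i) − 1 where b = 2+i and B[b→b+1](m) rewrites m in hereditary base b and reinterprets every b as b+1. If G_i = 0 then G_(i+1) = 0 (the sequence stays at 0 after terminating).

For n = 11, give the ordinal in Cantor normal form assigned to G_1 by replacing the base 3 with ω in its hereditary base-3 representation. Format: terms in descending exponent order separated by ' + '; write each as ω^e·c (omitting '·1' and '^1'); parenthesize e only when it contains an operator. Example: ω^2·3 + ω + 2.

ω^(ω + 1) + ω

i=0: 11 = 2^(2 + 1) + 2 + 1 (b=2); 2→3: 3^(3 + 1) + 3 + 1 = 85; 85−1 = 84
i=1: 84 = 3^(3 + 1) + 3 (b=3); 3→4: 4^(4 + 1) + 4 = 1028; 1028−1 = 1027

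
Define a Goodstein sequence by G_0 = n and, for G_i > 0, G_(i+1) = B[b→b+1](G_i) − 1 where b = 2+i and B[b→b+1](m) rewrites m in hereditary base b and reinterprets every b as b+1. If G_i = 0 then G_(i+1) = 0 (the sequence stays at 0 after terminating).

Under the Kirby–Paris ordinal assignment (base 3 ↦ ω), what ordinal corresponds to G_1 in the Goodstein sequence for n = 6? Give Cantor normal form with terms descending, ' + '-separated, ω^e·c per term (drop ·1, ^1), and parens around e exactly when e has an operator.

[0] 6 ≡ 2^2 + 2 (base 2). Lift 3: 30. −1: 29.
[1] 29 ≡ 3^3 + 2 (base 3). Lift 4: 258. −1: 257.

ω^ω + 2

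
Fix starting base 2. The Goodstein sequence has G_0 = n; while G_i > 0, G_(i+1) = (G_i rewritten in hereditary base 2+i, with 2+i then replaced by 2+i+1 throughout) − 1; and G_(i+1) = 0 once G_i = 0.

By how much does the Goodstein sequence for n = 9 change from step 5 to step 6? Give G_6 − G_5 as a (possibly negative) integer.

47861573

(0) 9|_2 = 2^(2 + 1) + 1 ↦ 3^(3 + 1) + 1|_3 = 82 ⇒ 81
(1) 81|_3 = 3^(3 + 1) ↦ 4^(4 + 1)|_4 = 1024 ⇒ 1023
(2) 1023|_4 = 3·4^4 + 3·4^3 + 3·4^2 + 3·4 + 3 ↦ 3·5^5 + 3·5^3 + 3·5^2 + 3·5 + 3|_5 = 9843 ⇒ 9842
(3) 9842|_5 = 3·5^5 + 3·5^3 + 3·5^2 + 3·5 + 2 ↦ 3·6^6 + 3·6^3 + 3·6^2 + 3·6 + 2|_6 = 140744 ⇒ 140743
(4) 140743|_6 = 3·6^6 + 3·6^3 + 3·6^2 + 3·6 + 1 ↦ 3·7^7 + 3·7^3 + 3·7^2 + 3·7 + 1|_7 = 2471827 ⇒ 2471826
(5) 2471826|_7 = 3·7^7 + 3·7^3 + 3·7^2 + 3·7 ↦ 3·8^8 + 3·8^3 + 3·8^2 + 3·8|_8 = 50333400 ⇒ 50333399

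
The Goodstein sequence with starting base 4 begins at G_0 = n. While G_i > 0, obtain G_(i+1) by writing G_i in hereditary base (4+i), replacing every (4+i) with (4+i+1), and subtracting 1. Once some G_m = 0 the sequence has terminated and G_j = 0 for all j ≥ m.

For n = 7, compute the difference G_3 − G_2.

(0) 7|_4 = 4 + 3 ↦ 5 + 3|_5 = 8 ⇒ 7
(1) 7|_5 = 5 + 2 ↦ 6 + 2|_6 = 8 ⇒ 7
(2) 7|_6 = 6 + 1 ↦ 7 + 1|_7 = 8 ⇒ 7

0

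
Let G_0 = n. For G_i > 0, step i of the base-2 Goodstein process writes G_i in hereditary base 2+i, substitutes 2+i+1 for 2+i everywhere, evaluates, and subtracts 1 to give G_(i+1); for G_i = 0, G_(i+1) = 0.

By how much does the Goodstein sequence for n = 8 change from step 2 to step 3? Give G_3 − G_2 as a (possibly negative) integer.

step 0: 8 = 2^(2 + 1); sub 3 for 2: 3^(3 + 1); = 81; G_1 = 81−1 = 80
step 1: 80 = 2·3^3 + 2·3^2 + 2·3 + 2; sub 4 for 3: 2·4^4 + 2·4^2 + 2·4 + 2; = 554; G_2 = 554−1 = 553
step 2: 553 = 2·4^4 + 2·4^2 + 2·4 + 1; sub 5 for 4: 2·5^5 + 2·5^2 + 2·5 + 1; = 6311; G_3 = 6311−1 = 6310

5757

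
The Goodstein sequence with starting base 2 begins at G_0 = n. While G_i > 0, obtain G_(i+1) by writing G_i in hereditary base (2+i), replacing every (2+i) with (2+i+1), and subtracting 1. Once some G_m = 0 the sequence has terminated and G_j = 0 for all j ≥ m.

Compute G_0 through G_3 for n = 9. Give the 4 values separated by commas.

(0) 9|_2 = 2^(2 + 1) + 1 ↦ 3^(3 + 1) + 1|_3 = 82 ⇒ 81
(1) 81|_3 = 3^(3 + 1) ↦ 4^(4 + 1)|_4 = 1024 ⇒ 1023
(2) 1023|_4 = 3·4^4 + 3·4^3 + 3·4^2 + 3·4 + 3 ↦ 3·5^5 + 3·5^3 + 3·5^2 + 3·5 + 3|_5 = 9843 ⇒ 9842

9, 81, 1023, 9842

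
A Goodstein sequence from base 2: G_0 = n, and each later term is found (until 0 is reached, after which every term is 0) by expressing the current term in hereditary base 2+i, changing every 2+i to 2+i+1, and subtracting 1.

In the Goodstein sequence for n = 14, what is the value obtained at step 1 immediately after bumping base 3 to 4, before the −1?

[0] 14 ≡ 2^(2 + 1) + 2^2 + 2 (base 2). Lift 3: 111. −1: 110.
[1] 110 ≡ 3^(3 + 1) + 3^3 + 2 (base 3). Lift 4: 1282. −1: 1281.

1282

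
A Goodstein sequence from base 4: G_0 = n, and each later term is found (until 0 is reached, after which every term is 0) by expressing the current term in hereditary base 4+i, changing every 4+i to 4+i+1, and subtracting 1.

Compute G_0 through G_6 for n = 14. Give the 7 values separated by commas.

14, 16, 18, 20, 21, 22, 23

14 —HB4→ 3·4 + 2 —bump→ 3·5 + 2 = 17 —(−1)→ 16
16 —HB5→ 3·5 + 1 —bump→ 3·6 + 1 = 19 —(−1)→ 18
18 —HB6→ 3·6 —bump→ 3·7 = 21 —(−1)→ 20
20 —HB7→ 2·7 + 6 —bump→ 2·8 + 6 = 22 —(−1)→ 21
21 —HB8→ 2·8 + 5 —bump→ 2·9 + 5 = 23 —(−1)→ 22
22 —HB9→ 2·9 + 4 —bump→ 2·10 + 4 = 24 —(−1)→ 23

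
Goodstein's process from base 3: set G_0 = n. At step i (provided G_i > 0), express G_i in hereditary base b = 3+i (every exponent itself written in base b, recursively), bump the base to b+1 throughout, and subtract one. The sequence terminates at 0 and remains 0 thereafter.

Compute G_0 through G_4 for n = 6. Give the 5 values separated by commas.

i=0: 6 = 2·3 (b=3); 3→4: 2·4 = 8; 8−1 = 7
i=1: 7 = 4 + 3 (b=4); 4→5: 5 + 3 = 8; 8−1 = 7
i=2: 7 = 5 + 2 (b=5); 5→6: 6 + 2 = 8; 8−1 = 7
i=3: 7 = 6 + 1 (b=6); 6→7: 7 + 1 = 8; 8−1 = 7

6, 7, 7, 7, 7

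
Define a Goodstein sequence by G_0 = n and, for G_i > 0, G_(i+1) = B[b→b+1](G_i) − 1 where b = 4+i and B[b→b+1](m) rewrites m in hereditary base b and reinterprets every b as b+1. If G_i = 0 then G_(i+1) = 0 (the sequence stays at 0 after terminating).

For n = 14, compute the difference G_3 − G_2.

14 —HB4→ 3·4 + 2 —bump→ 3·5 + 2 = 17 —(−1)→ 16
16 —HB5→ 3·5 + 1 —bump→ 3·6 + 1 = 19 —(−1)→ 18
18 —HB6→ 3·6 —bump→ 3·7 = 21 —(−1)→ 20

2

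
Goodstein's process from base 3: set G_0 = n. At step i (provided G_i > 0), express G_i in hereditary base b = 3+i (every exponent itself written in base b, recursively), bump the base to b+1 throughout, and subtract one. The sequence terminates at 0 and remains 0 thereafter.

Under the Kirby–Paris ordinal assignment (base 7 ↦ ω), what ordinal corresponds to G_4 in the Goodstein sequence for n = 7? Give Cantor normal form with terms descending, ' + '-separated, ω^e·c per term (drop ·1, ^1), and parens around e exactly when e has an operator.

base 3: 7 = 2·3 + 1; at 4: 2·4 + 1 = 9; next = 8
base 4: 8 = 2·4; at 5: 2·5 = 10; next = 9
base 5: 9 = 5 + 4; at 6: 6 + 4 = 10; next = 9
base 6: 9 = 6 + 3; at 7: 7 + 3 = 10; next = 9
base 7: 9 = 7 + 2; at 8: 8 + 2 = 10; next = 9

ω + 2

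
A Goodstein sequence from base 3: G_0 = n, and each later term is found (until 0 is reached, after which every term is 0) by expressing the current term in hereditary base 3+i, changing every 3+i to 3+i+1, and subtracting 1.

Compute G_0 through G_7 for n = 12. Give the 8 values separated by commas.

12, 19, 27, 37, 49, 63, 69, 75

G_0 = 12. HB_3(12) = 3^2 + 3. Bump = 20. G_1 = 19.
G_1 = 19. HB_4(19) = 4^2 + 3. Bump = 28. G_2 = 27.
G_2 = 27. HB_5(27) = 5^2 + 2. Bump = 38. G_3 = 37.
G_3 = 37. HB_6(37) = 6^2 + 1. Bump = 50. G_4 = 49.
G_4 = 49. HB_7(49) = 7^2. Bump = 64. G_5 = 63.
G_5 = 63. HB_8(63) = 7·8 + 7. Bump = 70. G_6 = 69.
G_6 = 69. HB_9(69) = 7·9 + 6. Bump = 76. G_7 = 75.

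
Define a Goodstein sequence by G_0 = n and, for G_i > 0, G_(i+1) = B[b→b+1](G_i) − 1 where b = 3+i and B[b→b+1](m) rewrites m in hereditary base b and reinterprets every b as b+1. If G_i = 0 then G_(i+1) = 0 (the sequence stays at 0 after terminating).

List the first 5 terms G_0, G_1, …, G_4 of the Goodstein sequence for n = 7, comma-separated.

7, 8, 9, 9, 9

(0) 7|_3 = 2·3 + 1 ↦ 2·4 + 1|_4 = 9 ⇒ 8
(1) 8|_4 = 2·4 ↦ 2·5|_5 = 10 ⇒ 9
(2) 9|_5 = 5 + 4 ↦ 6 + 4|_6 = 10 ⇒ 9
(3) 9|_6 = 6 + 3 ↦ 7 + 3|_7 = 10 ⇒ 9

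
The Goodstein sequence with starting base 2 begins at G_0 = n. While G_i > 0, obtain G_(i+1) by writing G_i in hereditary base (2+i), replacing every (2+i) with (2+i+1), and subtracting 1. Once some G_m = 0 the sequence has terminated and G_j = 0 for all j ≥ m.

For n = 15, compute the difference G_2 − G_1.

1172

G_0=15  [base 2] 2^(2 + 1) + 2^2 + 2 + 1  →[2↦3]→  3^(3 + 1) + 3^3 + 3 + 1 = 112  −1 ⇒ G_1=111
G_1=111  [base 3] 3^(3 + 1) + 3^3 + 3  →[3↦4]→  4^(4 + 1) + 4^4 + 4 = 1284  −1 ⇒ G_2=1283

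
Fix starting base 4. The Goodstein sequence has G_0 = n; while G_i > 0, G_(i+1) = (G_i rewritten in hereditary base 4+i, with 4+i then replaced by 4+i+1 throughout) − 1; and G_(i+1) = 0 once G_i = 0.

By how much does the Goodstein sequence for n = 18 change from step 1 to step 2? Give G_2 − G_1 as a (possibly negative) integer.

18 —HB4→ 4^2 + 2 —bump→ 5^2 + 2 = 27 —(−1)→ 26
26 —HB5→ 5^2 + 1 —bump→ 6^2 + 1 = 37 —(−1)→ 36

10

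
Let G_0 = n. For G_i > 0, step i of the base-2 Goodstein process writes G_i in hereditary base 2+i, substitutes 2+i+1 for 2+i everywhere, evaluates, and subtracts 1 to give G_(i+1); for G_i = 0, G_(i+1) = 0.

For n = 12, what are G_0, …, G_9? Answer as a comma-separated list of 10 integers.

12, 107, 1065, 15685, 280019, 5764910, 134217867, 3486784574, 100000000211, 3138428376974

G_0 = 12. HB_2(12) = 2^(2 + 1) + 2^2. Bump = 108. G_1 = 107.
G_1 = 107. HB_3(107) = 3^(3 + 1) + 2·3^2 + 2·3 + 2. Bump = 1066. G_2 = 1065.
G_2 = 1065. HB_4(1065) = 4^(4 + 1) + 2·4^2 + 2·4 + 1. Bump = 15686. G_3 = 15685.
G_3 = 15685. HB_5(15685) = 5^(5 + 1) + 2·5^2 + 2·5. Bump = 280020. G_4 = 280019.
G_4 = 280019. HB_6(280019) = 6^(6 + 1) + 2·6^2 + 6 + 5. Bump = 5764911. G_5 = 5764910.
G_5 = 5764910. HB_7(5764910) = 7^(7 + 1) + 2·7^2 + 7 + 4. Bump = 134217868. G_6 = 134217867.
G_6 = 134217867. HB_8(134217867) = 8^(8 + 1) + 2·8^2 + 8 + 3. Bump = 3486784575. G_7 = 3486784574.
G_7 = 3486784574. HB_9(3486784574) = 9^(9 + 1) + 2·9^2 + 9 + 2. Bump = 100000000212. G_8 = 100000000211.
G_8 = 100000000211. HB_10(100000000211) = 10^(10 + 1) + 2·10^2 + 10 + 1. Bump = 3138428376975. G_9 = 3138428376974.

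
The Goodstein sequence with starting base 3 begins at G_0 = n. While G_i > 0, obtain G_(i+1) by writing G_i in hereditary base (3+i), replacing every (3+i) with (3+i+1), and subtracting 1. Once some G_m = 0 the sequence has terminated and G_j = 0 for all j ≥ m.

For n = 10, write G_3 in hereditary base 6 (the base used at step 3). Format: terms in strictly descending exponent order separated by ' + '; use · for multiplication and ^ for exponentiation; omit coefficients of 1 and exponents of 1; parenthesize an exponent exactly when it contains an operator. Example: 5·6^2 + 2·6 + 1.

step 0: 10 = 3^2 + 1; sub 4 for 3: 4^2 + 1; = 17; G_1 = 17−1 = 16
step 1: 16 = 4^2; sub 5 for 4: 5^2; = 25; G_2 = 25−1 = 24
step 2: 24 = 4·5 + 4; sub 6 for 5: 4·6 + 4; = 28; G_3 = 28−1 = 27
step 3: 27 = 4·6 + 3; sub 7 for 6: 4·7 + 3; = 31; G_4 = 31−1 = 30

4·6 + 3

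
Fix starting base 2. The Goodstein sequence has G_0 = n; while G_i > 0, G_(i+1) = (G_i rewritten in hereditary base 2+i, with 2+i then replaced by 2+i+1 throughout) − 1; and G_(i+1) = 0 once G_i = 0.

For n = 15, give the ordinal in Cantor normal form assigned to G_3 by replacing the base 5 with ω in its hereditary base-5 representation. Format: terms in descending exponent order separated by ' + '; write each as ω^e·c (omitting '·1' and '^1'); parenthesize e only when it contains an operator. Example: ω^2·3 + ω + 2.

step 0: 15 = 2^(2 + 1) + 2^2 + 2 + 1; sub 3 for 2: 3^(3 + 1) + 3^3 + 3 + 1; = 112; G_1 = 112−1 = 111
step 1: 111 = 3^(3 + 1) + 3^3 + 3; sub 4 for 3: 4^(4 + 1) + 4^4 + 4; = 1284; G_2 = 1284−1 = 1283
step 2: 1283 = 4^(4 + 1) + 4^4 + 3; sub 5 for 4: 5^(5 + 1) + 5^5 + 3; = 18753; G_3 = 18753−1 = 18752
step 3: 18752 = 5^(5 + 1) + 5^5 + 2; sub 6 for 5: 6^(6 + 1) + 6^6 + 2; = 326594; G_4 = 326594−1 = 326593

ω^(ω + 1) + ω^ω + 2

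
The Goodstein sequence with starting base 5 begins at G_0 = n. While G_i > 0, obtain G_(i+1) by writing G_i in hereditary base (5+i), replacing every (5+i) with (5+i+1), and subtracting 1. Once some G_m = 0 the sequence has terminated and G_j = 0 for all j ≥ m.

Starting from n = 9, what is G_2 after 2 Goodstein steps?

G_0 = 9. HB_5(9) = 5 + 4. Bump = 10. G_1 = 9.
G_1 = 9. HB_6(9) = 6 + 3. Bump = 10. G_2 = 9.
G_2 = 9. HB_7(9) = 7 + 2. Bump = 10. G_3 = 9.

9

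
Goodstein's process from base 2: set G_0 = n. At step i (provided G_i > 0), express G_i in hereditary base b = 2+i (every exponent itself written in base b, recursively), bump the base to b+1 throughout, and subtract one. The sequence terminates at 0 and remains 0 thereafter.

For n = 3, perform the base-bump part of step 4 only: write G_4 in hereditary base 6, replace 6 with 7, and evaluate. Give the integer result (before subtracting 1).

G_0=3  [base 2] 2 + 1  →[2↦3]→  3 + 1 = 4  −1 ⇒ G_1=3
G_1=3  [base 3] 3  →[3↦4]→  4 = 4  −1 ⇒ G_2=3
G_2=3  [base 4] 3  →[4↦5]→  3 = 3  −1 ⇒ G_3=2
G_3=2  [base 5] 2  →[5↦6]→  2 = 2  −1 ⇒ G_4=1
G_4=1  [base 6] 1  →[6↦7]→  1 = 1  −1 ⇒ G_5=0

1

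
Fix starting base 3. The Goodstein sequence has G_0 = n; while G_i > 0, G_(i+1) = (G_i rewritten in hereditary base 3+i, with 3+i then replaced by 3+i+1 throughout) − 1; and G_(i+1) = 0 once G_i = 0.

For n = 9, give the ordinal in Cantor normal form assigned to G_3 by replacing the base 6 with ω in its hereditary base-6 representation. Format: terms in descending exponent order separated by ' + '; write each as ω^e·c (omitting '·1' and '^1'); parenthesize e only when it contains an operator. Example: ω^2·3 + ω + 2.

G_0 = 9. HB_3(9) = 3^2. Bump = 16. G_1 = 15.
G_1 = 15. HB_4(15) = 3·4 + 3. Bump = 18. G_2 = 17.
G_2 = 17. HB_5(17) = 3·5 + 2. Bump = 20. G_3 = 19.

ω·3 + 1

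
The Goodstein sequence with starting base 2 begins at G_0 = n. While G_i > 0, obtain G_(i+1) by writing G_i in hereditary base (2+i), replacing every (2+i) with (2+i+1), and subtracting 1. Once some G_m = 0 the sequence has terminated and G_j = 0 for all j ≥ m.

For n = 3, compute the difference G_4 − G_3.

(0) 3|_2 = 2 + 1 ↦ 3 + 1|_3 = 4 ⇒ 3
(1) 3|_3 = 3 ↦ 4|_4 = 4 ⇒ 3
(2) 3|_4 = 3 ↦ 3|_5 = 3 ⇒ 2
(3) 2|_5 = 2 ↦ 2|_6 = 2 ⇒ 1

-1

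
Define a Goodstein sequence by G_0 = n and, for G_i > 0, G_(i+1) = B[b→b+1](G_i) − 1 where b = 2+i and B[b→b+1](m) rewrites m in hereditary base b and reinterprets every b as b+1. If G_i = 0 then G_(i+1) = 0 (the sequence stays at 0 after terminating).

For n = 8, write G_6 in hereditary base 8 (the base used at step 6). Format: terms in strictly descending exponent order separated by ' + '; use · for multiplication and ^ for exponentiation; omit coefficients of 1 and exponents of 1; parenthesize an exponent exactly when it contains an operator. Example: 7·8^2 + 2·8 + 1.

G_0 = 8. HB_2(8) = 2^(2 + 1). Bump = 81. G_1 = 80.
G_1 = 80. HB_3(80) = 2·3^3 + 2·3^2 + 2·3 + 2. Bump = 554. G_2 = 553.
G_2 = 553. HB_4(553) = 2·4^4 + 2·4^2 + 2·4 + 1. Bump = 6311. G_3 = 6310.
G_3 = 6310. HB_5(6310) = 2·5^5 + 2·5^2 + 2·5. Bump = 93396. G_4 = 93395.
G_4 = 93395. HB_6(93395) = 2·6^6 + 2·6^2 + 6 + 5. Bump = 1647196. G_5 = 1647195.
G_5 = 1647195. HB_7(1647195) = 2·7^7 + 2·7^2 + 7 + 4. Bump = 33554572. G_6 = 33554571.
G_6 = 33554571. HB_8(33554571) = 2·8^8 + 2·8^2 + 8 + 3. Bump = 774841152. G_7 = 774841151.

2·8^8 + 2·8^2 + 8 + 3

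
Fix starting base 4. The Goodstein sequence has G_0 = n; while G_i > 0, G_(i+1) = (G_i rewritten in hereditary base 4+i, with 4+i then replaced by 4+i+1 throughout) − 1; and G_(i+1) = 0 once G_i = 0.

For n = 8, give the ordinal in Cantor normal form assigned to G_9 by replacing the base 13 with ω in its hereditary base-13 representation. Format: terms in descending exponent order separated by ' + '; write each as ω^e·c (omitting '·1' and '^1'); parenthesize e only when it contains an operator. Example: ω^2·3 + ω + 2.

6

step 0: 8 = 2·4; sub 5 for 4: 2·5; = 10; G_1 = 10−1 = 9
step 1: 9 = 5 + 4; sub 6 for 5: 6 + 4; = 10; G_2 = 10−1 = 9
step 2: 9 = 6 + 3; sub 7 for 6: 7 + 3; = 10; G_3 = 10−1 = 9
step 3: 9 = 7 + 2; sub 8 for 7: 8 + 2; = 10; G_4 = 10−1 = 9
step 4: 9 = 8 + 1; sub 9 for 8: 9 + 1; = 10; G_5 = 10−1 = 9
step 5: 9 = 9; sub 10 for 9: 10; = 10; G_6 = 10−1 = 9
step 6: 9 = 9; sub 11 for 10: 9; = 9; G_7 = 9−1 = 8
step 7: 8 = 8; sub 12 for 11: 8; = 8; G_8 = 8−1 = 7
step 8: 7 = 7; sub 13 for 12: 7; = 7; G_9 = 7−1 = 6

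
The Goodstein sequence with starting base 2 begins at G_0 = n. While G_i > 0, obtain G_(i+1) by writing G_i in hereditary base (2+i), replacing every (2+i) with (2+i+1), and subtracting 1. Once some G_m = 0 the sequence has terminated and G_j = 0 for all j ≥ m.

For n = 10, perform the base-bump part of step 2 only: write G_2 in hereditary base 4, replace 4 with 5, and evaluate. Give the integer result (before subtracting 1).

G_0 = 10. HB_2(10) = 2^(2 + 1) + 2. Bump = 84. G_1 = 83.
G_1 = 83. HB_3(83) = 3^(3 + 1) + 2. Bump = 1026. G_2 = 1025.
G_2 = 1025. HB_4(1025) = 4^(4 + 1) + 1. Bump = 15626. G_3 = 15625.

15626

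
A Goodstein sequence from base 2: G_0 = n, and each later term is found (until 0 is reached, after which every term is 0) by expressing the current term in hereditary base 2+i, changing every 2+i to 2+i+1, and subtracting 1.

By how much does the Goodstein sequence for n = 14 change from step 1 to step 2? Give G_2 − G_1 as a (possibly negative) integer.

1171

i=0: 14 = 2^(2 + 1) + 2^2 + 2 (b=2); 2→3: 3^(3 + 1) + 3^3 + 3 = 111; 111−1 = 110
i=1: 110 = 3^(3 + 1) + 3^3 + 2 (b=3); 3→4: 4^(4 + 1) + 4^4 + 2 = 1282; 1282−1 = 1281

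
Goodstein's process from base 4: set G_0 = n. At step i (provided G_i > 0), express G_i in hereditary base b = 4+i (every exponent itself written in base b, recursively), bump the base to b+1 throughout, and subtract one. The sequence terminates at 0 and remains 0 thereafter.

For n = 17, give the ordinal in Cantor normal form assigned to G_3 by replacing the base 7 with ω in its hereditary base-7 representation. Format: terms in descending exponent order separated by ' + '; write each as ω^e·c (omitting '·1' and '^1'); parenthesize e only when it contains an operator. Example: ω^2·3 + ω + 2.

(0) 17|_4 = 4^2 + 1 ↦ 5^2 + 1|_5 = 26 ⇒ 25
(1) 25|_5 = 5^2 ↦ 6^2|_6 = 36 ⇒ 35
(2) 35|_6 = 5·6 + 5 ↦ 5·7 + 5|_7 = 40 ⇒ 39
(3) 39|_7 = 5·7 + 4 ↦ 5·8 + 4|_8 = 44 ⇒ 43

ω·5 + 4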